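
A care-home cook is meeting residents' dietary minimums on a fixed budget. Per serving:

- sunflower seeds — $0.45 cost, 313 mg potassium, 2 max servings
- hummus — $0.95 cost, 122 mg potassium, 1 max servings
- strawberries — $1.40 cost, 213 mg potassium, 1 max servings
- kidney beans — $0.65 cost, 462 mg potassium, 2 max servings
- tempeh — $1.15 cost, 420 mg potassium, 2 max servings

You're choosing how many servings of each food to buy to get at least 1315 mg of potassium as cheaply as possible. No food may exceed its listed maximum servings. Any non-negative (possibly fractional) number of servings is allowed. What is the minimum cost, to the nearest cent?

Cost per mg of potassium: kidney beans $0.0014, sunflower seeds $0.0014, tempeh $0.0027, strawberries $0.0066, hummus $0.0078.
Take 2 servings of kidney beans: +924.0 mg potassium for $1.30 (total $1.30, still need 391.0 mg).
Take 1.249 servings of sunflower seeds: +391.0 mg potassium for $0.56 (total $1.86, still need 0.0 mg).
Greedy by cheapest-per-mg is optimal for a single linear constraint, so the minimum cost is $1.86.

$1.86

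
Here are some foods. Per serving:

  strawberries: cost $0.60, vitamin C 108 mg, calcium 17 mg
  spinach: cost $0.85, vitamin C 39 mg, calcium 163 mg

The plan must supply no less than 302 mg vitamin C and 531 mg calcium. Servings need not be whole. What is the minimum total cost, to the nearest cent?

$3.63

Compare the cost at each extreme point of the feasible region.
strawberries only: max(302/108, 531/17) = 31.24 servings → $18.74.
spinach only: max(302/39, 531/163) = 7.744 servings → $6.58.
strawberries + spinach with both tight: 1.683 servings and 3.082 servings → $3.63.
Cheapest feasible corner: $3.63.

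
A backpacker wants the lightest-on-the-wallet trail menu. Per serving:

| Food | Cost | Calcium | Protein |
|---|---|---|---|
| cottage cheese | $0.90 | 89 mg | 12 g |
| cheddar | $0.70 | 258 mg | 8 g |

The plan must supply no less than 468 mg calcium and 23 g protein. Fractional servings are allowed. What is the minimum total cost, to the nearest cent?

For a min-cost LP with two ≥-constraints, a basic feasible solution has at most two positive variables.
cottage cheese only: max(468/89, 23/12) = 5.258 servings → $4.73.
cheddar only: max(468/258, 23/8) = 2.875 servings → $2.01.
cottage cheese + cheddar with both tight: 0.9186 servings and 1.497 servings → $1.87.
So the least-cost plan costs $1.87.

$1.87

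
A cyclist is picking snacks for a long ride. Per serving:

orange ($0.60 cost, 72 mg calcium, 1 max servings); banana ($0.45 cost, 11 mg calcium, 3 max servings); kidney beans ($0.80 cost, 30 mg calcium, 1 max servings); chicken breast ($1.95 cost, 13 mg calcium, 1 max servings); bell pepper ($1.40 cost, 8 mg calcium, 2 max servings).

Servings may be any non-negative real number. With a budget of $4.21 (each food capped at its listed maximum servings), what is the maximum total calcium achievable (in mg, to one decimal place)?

144.7 mg

Calcium per dollar: orange 120, kidney beans 37.5, banana 24.44, chicken breast 6.667, bell pepper 5.714.
Take 1 serving of orange: spends $0.60, +72.0 mg calcium (running total 72.0 mg).
Take 1 serving of kidney beans: spends $0.80, +30.0 mg calcium (running total 102.0 mg).
Take 3 servings of banana: spends $1.35, +33.0 mg calcium (running total 135.0 mg).
Take 0.7487 servings of chicken breast: spends $1.46, +9.7 mg calcium (running total 144.7 mg).
Greedy by best ratio exhausts the cost allowance optimally: 144.7 mg.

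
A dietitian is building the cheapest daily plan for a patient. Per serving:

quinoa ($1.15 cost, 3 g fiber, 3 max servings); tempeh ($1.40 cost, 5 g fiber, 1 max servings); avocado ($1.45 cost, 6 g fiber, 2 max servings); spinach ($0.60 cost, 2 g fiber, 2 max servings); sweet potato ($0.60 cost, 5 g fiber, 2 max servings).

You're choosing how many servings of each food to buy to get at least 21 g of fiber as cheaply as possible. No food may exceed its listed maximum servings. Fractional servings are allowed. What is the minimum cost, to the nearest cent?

Cost per g of fiber: sweet potato $0.1200, avocado $0.2417, tempeh $0.2800, spinach $0.3000, quinoa $0.3833.
Take 2 servings of sweet potato: +10.0 g fiber for $1.20 (total $1.20, still need 11.0 g).
Take 1.833 servings of avocado: +11.0 g fiber for $2.66 (total $3.86, still need 0.0 g).
Greedy by cheapest-per-g is optimal for a single linear constraint, so the minimum cost is $3.86.

$3.86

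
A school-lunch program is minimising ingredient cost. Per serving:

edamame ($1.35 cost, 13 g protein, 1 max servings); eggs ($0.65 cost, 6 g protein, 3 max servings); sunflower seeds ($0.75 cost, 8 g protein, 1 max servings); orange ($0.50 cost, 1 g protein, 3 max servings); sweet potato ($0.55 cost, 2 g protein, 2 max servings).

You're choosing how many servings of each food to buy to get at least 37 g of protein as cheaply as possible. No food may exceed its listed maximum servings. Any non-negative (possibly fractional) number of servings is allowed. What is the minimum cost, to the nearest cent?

$3.83

Cost per g of protein: sunflower seeds $0.0938, edamame $0.1038, eggs $0.1083, sweet potato $0.2750, orange $0.5000.
Take 1 serving of sunflower seeds: +8.0 g protein for $0.75 (total $0.75, still need 29.0 g).
Take 1 serving of edamame: +13.0 g protein for $1.35 (total $2.10, still need 16.0 g).
Take 2.667 servings of eggs: +16.0 g protein for $1.73 (total $3.83, still need 0.0 g).
Greedy by cheapest-per-g is optimal for a single linear constraint, so the minimum cost is $3.83.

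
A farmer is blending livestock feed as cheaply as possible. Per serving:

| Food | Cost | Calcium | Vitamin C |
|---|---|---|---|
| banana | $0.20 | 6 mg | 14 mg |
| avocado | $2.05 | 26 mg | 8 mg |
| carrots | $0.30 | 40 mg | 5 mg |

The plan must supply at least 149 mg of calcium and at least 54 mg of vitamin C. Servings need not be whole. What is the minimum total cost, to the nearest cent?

$1.53

An LP optimum is at a vertex; with two nutrient constraints at most two foods are used. Check each candidate.
banana only: max(149/6, 54/14) = 24.83 servings → $4.97.
avocado only: max(149/26, 54/8) = 6.75 servings → $13.84.
carrots only: max(149/40, 54/5) = 10.8 servings → $3.24.
banana + avocado with both tight: 0.6709 servings and 5.576 servings → $11.56.
banana + carrots with both tight: 2.67 servings and 3.325 servings → $1.53.
avocado + carrots with both targets exact would need a negative amount; discard.
The minimum over all feasible corners is $1.53.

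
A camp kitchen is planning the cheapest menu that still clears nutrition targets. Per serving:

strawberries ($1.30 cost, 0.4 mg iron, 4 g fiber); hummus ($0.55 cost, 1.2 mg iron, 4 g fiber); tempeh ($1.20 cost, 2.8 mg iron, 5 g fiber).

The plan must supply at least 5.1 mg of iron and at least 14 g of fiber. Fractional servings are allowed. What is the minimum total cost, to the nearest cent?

$2.28

The cheapest plan sits at a corner of the feasible region — with two constraints it uses at most two foods.
strawberries only: max(5.1/0.4, 14/4) = 12.75 servings → $16.57.
hummus only: max(5.1/1.2, 14/4) = 4.25 servings → $2.34.
tempeh only: max(5.1/2.8, 14/5) = 2.8 servings → $3.36.
strawberries + hummus with both targets exact would need a negative amount; discard.
strawberries + tempeh with both tight: 1.489 servings and 1.609 servings → $3.87.
hummus + tempeh with both tight: 2.635 servings and 0.6923 servings → $2.28.
Cheapest feasible corner: $2.28.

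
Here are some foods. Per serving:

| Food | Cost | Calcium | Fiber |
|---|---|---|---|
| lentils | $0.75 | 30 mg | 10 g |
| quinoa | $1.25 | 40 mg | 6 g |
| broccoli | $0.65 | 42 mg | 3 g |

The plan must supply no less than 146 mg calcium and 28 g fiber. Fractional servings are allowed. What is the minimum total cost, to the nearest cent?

$2.90

lentils only: max(146/30, 28/10) = 4.867 servings → $3.65.
quinoa only: max(146/40, 28/6) = 4.667 servings → $5.83.
broccoli only: max(146/42, 28/3) = 9.333 servings → $6.07.
lentils + quinoa with both tight: 1.109 servings and 2.818 servings → $4.35.
lentils + broccoli with both tight: 2.236 servings and 1.879 servings → $2.90.
quinoa + broccoli with both targets exact would need a negative amount; discard.
The minimum over all feasible corners is $2.90.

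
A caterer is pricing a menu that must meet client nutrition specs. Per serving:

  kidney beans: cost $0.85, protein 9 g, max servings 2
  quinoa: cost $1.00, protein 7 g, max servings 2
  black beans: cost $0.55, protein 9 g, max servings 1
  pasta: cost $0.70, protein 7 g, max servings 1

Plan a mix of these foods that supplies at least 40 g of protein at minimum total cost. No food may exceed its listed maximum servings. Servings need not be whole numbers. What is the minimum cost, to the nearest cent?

$3.81

Cost per g of protein: black beans $0.0611, kidney beans $0.0944, pasta $0.1000, quinoa $0.1429.
Take 1 serving of black beans: +9.0 g protein for $0.55 (total $0.55, still need 31.0 g).
Take 2 servings of kidney beans: +18.0 g protein for $1.70 (total $2.25, still need 13.0 g).
Take 1 serving of pasta: +7.0 g protein for $0.70 (total $2.95, still need 6.0 g).
Take 0.8571 servings of quinoa: +6.0 g protein for $0.86 (total $3.81, still need 0.0 g).
Greedy by cheapest-per-g is optimal for a single linear constraint, so the minimum cost is $3.81.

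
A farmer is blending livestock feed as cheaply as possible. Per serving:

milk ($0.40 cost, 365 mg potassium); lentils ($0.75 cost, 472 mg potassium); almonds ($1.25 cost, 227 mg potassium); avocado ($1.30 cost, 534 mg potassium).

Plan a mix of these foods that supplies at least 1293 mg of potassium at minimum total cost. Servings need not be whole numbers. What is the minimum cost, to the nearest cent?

Cost per mg of potassium: milk $0.0011, lentils $0.0016, avocado $0.0024, almonds $0.0055.
With no serving limits, use only milk: 1293 mg / 365 mg = 3.542 servings × $0.40 = $1.42.

$1.42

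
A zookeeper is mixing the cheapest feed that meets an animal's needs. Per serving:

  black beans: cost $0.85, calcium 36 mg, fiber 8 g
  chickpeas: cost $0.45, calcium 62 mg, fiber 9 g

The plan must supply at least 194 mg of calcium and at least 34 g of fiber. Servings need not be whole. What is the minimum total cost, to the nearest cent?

The cheapest plan sits at a corner of the feasible region — with two constraints it uses at most two foods.
black beans only: max(194/36, 34/8) = 5.389 servings → $4.58.
chickpeas only: max(194/62, 34/9) = 3.778 servings → $1.70.
black beans + chickpeas with both tight: 2.105 servings and 1.907 servings → $2.65.
The minimum over all feasible corners is $1.70.

$1.70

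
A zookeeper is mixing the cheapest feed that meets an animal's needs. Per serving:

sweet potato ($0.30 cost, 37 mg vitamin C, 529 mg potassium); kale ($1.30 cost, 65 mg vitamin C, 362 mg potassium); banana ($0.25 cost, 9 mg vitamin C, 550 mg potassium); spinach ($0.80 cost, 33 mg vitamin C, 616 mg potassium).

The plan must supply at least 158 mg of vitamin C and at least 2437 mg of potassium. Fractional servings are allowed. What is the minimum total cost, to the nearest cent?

With two linear requirements the optimum uses one or two foods; enumerate the corners.
sweet potato only: max(158/37, 2437/529) = 4.607 servings → $1.38.
kale only: max(158/65, 2437/362) = 6.732 servings → $8.75.
banana only: max(158/9, 2437/550) = 17.56 servings → $4.39.
spinach only: max(158/33, 2437/616) = 4.788 servings → $3.83.
sweet potato + kale: the both-tight solution has a negative serving — not a feasible corner.
sweet potato + banana with both tight: 4.167 servings and 0.4225 servings → $1.36.
sweet potato + spinach with both tight: 3.169 servings and 1.235 servings → $1.94.
kale + banana with both tight: 1.999 servings and 3.115 servings → $3.38.
kale + spinach with both tight: 0.6018 servings and 3.603 servings → $3.66.
banana + spinach with both targets exact would need a negative amount; discard.
The minimum over all feasible corners is $1.36.

$1.36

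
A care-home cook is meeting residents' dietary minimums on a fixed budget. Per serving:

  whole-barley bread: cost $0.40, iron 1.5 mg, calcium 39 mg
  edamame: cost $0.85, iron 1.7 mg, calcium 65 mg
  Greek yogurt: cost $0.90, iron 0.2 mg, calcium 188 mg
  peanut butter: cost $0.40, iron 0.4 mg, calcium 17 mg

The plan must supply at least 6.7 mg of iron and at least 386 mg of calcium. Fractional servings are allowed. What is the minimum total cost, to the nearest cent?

$2.77

Check every corner: each single food scaled to meet both minima, and each pair solved so both constraints bind.
whole-barley bread only: max(6.7/1.5, 386/39) = 9.897 servings → $3.96.
edamame only: max(6.7/1.7, 386/65) = 5.938 servings → $5.05.
Greek yogurt only: max(6.7/0.2, 386/188) = 33.5 servings → $30.15.
peanut butter only: max(6.7/0.4, 386/17) = 22.71 servings → $9.08.
whole-barley bread + edamame with both targets exact would need a negative amount; discard.
whole-barley bread + Greek yogurt with both tight: 4.312 servings and 1.159 servings → $2.77.
whole-barley bread + peanut butter: intersection lies outside the first quadrant.
edamame + Greek yogurt with both tight: 3.856 servings and 0.7198 servings → $3.93.
edamame + peanut butter with both targets exact would need a negative amount; discard.
Greek yogurt + peanut butter with both tight: 0.5641 servings and 16.47 servings → $7.09.
The minimum over all feasible corners is $2.77.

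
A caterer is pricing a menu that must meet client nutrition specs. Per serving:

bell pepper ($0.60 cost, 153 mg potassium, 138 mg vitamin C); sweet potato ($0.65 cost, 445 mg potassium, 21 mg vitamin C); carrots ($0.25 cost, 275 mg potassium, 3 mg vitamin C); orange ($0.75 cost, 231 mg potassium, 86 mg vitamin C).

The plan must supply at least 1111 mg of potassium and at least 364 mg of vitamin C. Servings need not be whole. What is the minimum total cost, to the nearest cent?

$2.20

bell pepper only: max(1111/153, 364/138) = 7.261 servings → $4.36.
sweet potato only: max(1111/445, 364/21) = 17.33 servings → $11.27.
carrots only: max(1111/275, 364/3) = 121.3 servings → $30.33.
orange only: max(1111/231, 364/86) = 4.81 servings → $3.61.
bell pepper + sweet potato with both tight: 2.382 servings and 1.678 servings → $2.52.
bell pepper + carrots with both tight: 2.581 servings and 2.604 servings → $2.20.
bell pepper + orange: intersection lies outside the first quadrant.
sweet potato + carrots with both targets exact would need a negative amount; discard.
sweet potato + orange with both tight: 0.343 servings and 4.149 servings → $3.33.
carrots + orange with both tight: 0.4993 servings and 4.215 servings → $3.29.
Cheapest feasible corner: $2.20.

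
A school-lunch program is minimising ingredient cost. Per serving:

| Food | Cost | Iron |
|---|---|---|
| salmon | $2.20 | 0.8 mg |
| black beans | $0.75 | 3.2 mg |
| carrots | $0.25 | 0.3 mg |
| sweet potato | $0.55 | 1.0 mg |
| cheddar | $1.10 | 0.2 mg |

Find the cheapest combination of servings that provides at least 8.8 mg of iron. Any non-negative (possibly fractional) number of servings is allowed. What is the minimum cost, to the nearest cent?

$2.06

Cost per mg of iron: black beans $0.2344, sweet potato $0.5500, carrots $0.8333, salmon $2.7500, cheddar $5.5000.
With no serving limits, use only black beans: 8.8 mg / 3.2 mg = 2.75 servings × $0.75 = $2.06.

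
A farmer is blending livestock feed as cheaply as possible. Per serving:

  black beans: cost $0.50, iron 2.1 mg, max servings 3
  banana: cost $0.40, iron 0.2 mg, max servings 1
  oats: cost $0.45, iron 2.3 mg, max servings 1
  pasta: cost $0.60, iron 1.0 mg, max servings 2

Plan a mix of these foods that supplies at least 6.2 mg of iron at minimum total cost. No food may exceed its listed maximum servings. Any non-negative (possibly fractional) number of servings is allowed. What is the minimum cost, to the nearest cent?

$1.38

Cost per mg of iron: oats $0.1957, black beans $0.2381, pasta $0.6000, banana $2.0000.
Take 1 serving of oats: +2.3 mg iron for $0.45 (total $0.45, still need 3.9 mg).
Take 1.857 servings of black beans: +3.9 mg iron for $0.93 (total $1.38, still need 0.0 mg).
Greedy by cheapest-per-mg is optimal for a single linear constraint, so the minimum cost is $1.38.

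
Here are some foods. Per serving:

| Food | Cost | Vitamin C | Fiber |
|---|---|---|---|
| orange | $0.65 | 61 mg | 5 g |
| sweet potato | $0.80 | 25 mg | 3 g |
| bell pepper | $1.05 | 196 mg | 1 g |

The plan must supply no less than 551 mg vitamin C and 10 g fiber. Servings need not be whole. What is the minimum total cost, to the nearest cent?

$3.45

An LP optimum is at a vertex; with two nutrient constraints at most two foods are used. Check each candidate.
orange only: max(551/61, 10/5) = 9.033 servings → $5.87.
sweet potato only: max(551/25, 10/3) = 22.04 servings → $17.63.
bell pepper only: max(551/196, 10/1) = 10 servings → $10.50.
orange + sweet potato with both targets exact would need a negative amount; discard.
orange + bell pepper with both tight: 1.533 servings and 2.334 servings → $3.45.
sweet potato + bell pepper with both tight: 2.503 servings and 2.492 servings → $4.62.
Cheapest feasible corner: $3.45.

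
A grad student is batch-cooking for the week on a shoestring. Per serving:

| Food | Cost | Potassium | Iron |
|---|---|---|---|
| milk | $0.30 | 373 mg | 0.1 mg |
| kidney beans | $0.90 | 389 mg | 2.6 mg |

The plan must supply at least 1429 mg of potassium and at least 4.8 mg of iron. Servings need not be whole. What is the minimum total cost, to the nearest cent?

$2.19

With two linear requirements the optimum uses one or two foods; enumerate the corners.
milk only: max(1429/373, 4.8/0.1) = 48 servings → $14.40.
kidney beans only: max(1429/389, 4.8/2.6) = 3.674 servings → $3.31.
milk + kidney beans with both tight: 1.985 servings and 1.77 servings → $2.19.
The minimum over all feasible corners is $2.19.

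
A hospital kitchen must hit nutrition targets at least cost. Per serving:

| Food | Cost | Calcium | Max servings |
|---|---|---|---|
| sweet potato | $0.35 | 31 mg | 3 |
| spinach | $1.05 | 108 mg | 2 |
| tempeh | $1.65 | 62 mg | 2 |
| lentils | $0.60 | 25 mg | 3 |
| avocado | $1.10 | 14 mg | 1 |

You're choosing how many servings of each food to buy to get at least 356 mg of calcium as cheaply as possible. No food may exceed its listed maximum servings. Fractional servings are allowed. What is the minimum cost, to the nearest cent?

Cost per mg of calcium: spinach $0.0097, sweet potato $0.0113, lentils $0.0240, tempeh $0.0266, avocado $0.0786.
Take 2 servings of spinach: +216.0 mg calcium for $2.10 (total $2.10, still need 140.0 mg).
Take 3 servings of sweet potato: +93.0 mg calcium for $1.05 (total $3.15, still need 47.0 mg).
Take 1.88 servings of lentils: +47.0 mg calcium for $1.13 (total $4.28, still need 0.0 mg).
Greedy by cheapest-per-mg is optimal for a single linear constraint, so the minimum cost is $4.28.

$4.28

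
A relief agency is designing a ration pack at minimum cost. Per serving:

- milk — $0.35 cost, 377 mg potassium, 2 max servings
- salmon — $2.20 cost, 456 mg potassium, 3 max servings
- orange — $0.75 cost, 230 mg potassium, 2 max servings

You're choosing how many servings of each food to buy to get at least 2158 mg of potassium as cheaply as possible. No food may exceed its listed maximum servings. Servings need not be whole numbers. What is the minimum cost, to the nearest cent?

$6.75

Cost per mg of potassium: milk $0.0009, orange $0.0033, salmon $0.0048.
Take 2 servings of milk: +754.0 mg potassium for $0.70 (total $0.70, still need 1404.0 mg).
Take 2 servings of orange: +460.0 mg potassium for $1.50 (total $2.20, still need 944.0 mg).
Take 2.07 servings of salmon: +944.0 mg potassium for $4.55 (total $6.75, still need 0.0 mg).
Filling from the cheapest source first is optimal under one linear minimum: $6.75.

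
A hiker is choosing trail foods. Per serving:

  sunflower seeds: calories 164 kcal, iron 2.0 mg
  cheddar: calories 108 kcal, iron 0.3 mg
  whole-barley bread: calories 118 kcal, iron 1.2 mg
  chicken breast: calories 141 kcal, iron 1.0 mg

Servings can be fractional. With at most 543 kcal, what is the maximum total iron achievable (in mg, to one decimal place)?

Iron per kcal: sunflower seeds 0.0122, whole-barley bread 0.01017, chicken breast 0.007092, cheddar 0.002778.
With no serving limits, spend the whole calories allowance on sunflower seeds: 543 kcal / 164 kcal × 2.0 mg = 6.6 mg.

6.6 mg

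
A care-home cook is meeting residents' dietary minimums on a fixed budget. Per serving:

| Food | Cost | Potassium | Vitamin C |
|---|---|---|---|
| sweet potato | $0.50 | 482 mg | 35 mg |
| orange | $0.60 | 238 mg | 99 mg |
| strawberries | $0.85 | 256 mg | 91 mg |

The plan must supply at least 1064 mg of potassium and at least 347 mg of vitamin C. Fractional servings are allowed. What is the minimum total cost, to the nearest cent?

For a min-cost LP with two ≥-constraints, a basic feasible solution has at most two positive variables.
sweet potato only: max(1064/482, 347/35) = 9.914 servings → $4.96.
orange only: max(1064/238, 347/99) = 4.471 servings → $2.68.
strawberries only: max(1064/256, 347/91) = 4.156 servings → $3.53.
sweet potato + orange with both tight: 0.5776 servings and 3.301 servings → $2.27.
sweet potato + strawberries with both tight: 0.229 servings and 3.725 servings → $3.28.
orange + strawberries with both targets exact would need a negative amount; discard.
Cheapest feasible corner: $2.27.

$2.27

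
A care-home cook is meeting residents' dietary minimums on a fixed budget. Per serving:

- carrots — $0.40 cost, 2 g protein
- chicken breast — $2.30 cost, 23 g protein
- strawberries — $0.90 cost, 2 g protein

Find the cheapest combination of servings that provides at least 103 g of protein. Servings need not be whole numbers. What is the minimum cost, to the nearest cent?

$10.30

Cost per g of protein: chicken breast $0.1000, carrots $0.2000, strawberries $0.4500.
With no serving limits, use only chicken breast: 103 g / 23 g = 4.478 servings × $2.30 = $10.30.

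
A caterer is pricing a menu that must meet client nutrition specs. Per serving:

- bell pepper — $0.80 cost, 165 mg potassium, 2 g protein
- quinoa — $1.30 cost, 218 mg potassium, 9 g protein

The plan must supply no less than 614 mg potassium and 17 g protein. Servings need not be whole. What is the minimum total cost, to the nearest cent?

$3.34

The cheapest plan sits at a corner of the feasible region — with two constraints it uses at most two foods.
bell pepper only: max(614/165, 17/2) = 8.5 servings → $6.80.
quinoa only: max(614/218, 17/9) = 2.817 servings → $3.66.
bell pepper + quinoa with both tight: 1.735 servings and 1.503 servings → $3.34.
The minimum over all feasible corners is $3.34.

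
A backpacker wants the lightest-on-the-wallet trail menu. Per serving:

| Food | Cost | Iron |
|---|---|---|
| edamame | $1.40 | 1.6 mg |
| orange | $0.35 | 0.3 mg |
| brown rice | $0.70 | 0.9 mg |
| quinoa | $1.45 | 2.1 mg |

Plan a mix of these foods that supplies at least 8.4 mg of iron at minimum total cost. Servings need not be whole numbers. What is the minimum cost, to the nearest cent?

$5.80

Cost per mg of iron: quinoa $0.6905, brown rice $0.7778, edamame $0.8750, orange $1.1667.
With no serving limits, use only quinoa: 8.4 mg / 2.1 mg = 4 servings × $1.45 = $5.80.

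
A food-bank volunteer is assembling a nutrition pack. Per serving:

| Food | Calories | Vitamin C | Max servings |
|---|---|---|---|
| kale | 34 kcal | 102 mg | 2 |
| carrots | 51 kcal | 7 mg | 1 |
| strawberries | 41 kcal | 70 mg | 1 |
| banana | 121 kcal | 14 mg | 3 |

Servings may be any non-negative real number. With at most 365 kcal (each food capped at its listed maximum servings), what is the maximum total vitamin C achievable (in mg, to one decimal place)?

304.7 mg

Vitamin C per kcal: kale 3, strawberries 1.707, carrots 0.1373, banana 0.1157.
Take 2 servings of kale: uses 68 kcal, +204.0 mg vitamin C (running total 204.0 mg).
Take 1 serving of strawberries: uses 41 kcal, +70.0 mg vitamin C (running total 274.0 mg).
Take 1 serving of carrots: uses 51 kcal, +7.0 mg vitamin C (running total 281.0 mg).
Take 1.694 servings of banana: uses 205 kcal, +23.7 mg vitamin C (running total 304.7 mg).
Greedy by best ratio exhausts the calories allowance optimally: 304.7 mg.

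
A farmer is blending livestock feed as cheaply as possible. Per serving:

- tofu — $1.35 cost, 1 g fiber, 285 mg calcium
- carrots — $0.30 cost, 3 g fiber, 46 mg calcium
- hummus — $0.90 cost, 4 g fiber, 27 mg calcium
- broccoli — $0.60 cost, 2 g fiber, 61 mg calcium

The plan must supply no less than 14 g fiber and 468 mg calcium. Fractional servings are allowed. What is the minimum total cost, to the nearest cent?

Compare the cost at each extreme point of the feasible region.
tofu only: max(14/1, 468/285) = 14 servings → $18.90.
carrots only: max(14/3, 468/46) = 10.17 servings → $3.05.
hummus only: max(14/4, 468/27) = 17.33 servings → $15.60.
broccoli only: max(14/2, 468/61) = 7.672 servings → $4.60.
tofu + carrots with both tight: 0.9394 servings and 4.354 servings → $2.57.
tofu + hummus with both tight: 1.342 servings and 3.164 servings → $4.66.
tofu + broccoli with both tight: 0.1611 servings and 6.919 servings → $4.37.
carrots + hummus with both targets exact would need a negative amount; discard.
carrots + broccoli: the both-tight solution has a negative serving — not a feasible corner.
hummus + broccoli: intersection lies outside the first quadrant.
Cheapest feasible corner: $2.57.

$2.57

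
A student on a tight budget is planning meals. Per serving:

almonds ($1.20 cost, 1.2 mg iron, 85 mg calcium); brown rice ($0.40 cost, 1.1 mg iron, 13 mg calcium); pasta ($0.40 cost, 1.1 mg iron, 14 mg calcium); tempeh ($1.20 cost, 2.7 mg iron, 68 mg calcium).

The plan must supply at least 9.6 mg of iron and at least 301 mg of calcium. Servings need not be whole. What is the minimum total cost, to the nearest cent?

$4.99

Check every corner: each single food scaled to meet both minima, and each pair solved so both constraints bind.
almonds only: max(9.6/1.2, 301/85) = 8 servings → $9.60.
brown rice only: max(9.6/1.1, 301/13) = 23.15 servings → $9.26.
pasta only: max(9.6/1.1, 301/14) = 21.5 servings → $8.60.
tempeh only: max(9.6/2.7, 301/68) = 4.426 servings → $5.31.
almonds + brown rice with both tight: 2.648 servings and 5.838 servings → $5.51.
almonds + pasta with both tight: 2.565 servings and 5.93 servings → $5.45.
almonds + tempeh with both tight: 1.081 servings and 3.075 servings → $4.99.
brown rice + pasta: intersection lies outside the first quadrant.
brown rice + tempeh with both targets exact would need a negative amount; discard.
pasta + tempeh: the both-tight solution has a negative serving — not a feasible corner.
Cheapest feasible corner: $4.99.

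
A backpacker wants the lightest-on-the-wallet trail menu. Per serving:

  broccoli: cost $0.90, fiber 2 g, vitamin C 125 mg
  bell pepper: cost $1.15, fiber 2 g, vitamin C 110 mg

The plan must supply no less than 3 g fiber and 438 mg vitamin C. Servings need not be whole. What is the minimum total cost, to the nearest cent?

Minimising a linear cost over {fiber ≥ 3, vitamin C ≥ 438, servings ≥ 0} — the optimum is at a vertex, using one or two foods.
broccoli only: max(3/2, 438/125) = 3.504 servings → $3.15.
bell pepper only: max(3/2, 438/110) = 3.982 servings → $4.58.
broccoli + bell pepper: the both-tight solution has a negative serving — not a feasible corner.
The minimum over all feasible corners is $3.15.

$3.15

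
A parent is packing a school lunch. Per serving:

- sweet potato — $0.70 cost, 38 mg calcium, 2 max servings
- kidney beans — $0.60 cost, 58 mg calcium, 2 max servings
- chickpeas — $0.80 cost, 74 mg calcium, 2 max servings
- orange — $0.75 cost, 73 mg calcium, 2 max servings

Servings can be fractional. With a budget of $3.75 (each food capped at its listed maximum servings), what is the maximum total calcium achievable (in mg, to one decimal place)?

359.1 mg

Calcium per dollar: orange 97.33, kidney beans 96.67, chickpeas 92.5, sweet potato 54.29.
Take 2 servings of orange: spends $1.50, +146.0 mg calcium (running total 146.0 mg).
Take 2 servings of kidney beans: spends $1.20, +116.0 mg calcium (running total 262.0 mg).
Take 1.312 servings of chickpeas: spends $1.05, +97.1 mg calcium (running total 359.1 mg).
Greedy by best ratio exhausts the cost allowance optimally: 359.1 mg.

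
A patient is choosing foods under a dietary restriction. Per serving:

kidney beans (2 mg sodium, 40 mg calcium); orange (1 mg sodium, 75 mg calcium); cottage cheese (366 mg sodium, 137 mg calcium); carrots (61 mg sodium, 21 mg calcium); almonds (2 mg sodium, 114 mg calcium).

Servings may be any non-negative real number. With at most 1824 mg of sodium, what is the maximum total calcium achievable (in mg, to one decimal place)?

136800.0 mg

Calcium per mg sodium: orange 75, almonds 57, kidney beans 20, cottage cheese 0.3743, carrots 0.3443.
With no serving limits, spend the whole sodium allowance on orange: 1824 mg / 1 mg × 75 mg = 136800.0 mg.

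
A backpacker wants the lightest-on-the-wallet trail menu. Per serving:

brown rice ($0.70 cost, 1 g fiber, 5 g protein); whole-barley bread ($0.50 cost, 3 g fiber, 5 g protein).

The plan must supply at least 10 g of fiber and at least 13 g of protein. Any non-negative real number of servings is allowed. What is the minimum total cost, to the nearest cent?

$1.67

Check every corner: each single food scaled to meet both minima, and each pair solved so both constraints bind.
brown rice only: max(10/1, 13/5) = 10 servings → $7.00.
whole-barley bread only: max(10/3, 13/5) = 3.333 servings → $1.67.
brown rice + whole-barley bread with both targets exact would need a negative amount; discard.
So the least-cost plan costs $1.67.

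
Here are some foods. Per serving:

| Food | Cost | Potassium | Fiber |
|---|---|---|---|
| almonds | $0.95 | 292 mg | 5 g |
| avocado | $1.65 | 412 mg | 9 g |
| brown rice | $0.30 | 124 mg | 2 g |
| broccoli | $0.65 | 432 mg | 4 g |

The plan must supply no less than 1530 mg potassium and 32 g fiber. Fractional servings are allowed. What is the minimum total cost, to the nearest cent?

Check every corner: each single food scaled to meet both minima, and each pair solved so both constraints bind.
almonds only: max(1530/292, 32/5) = 6.4 servings → $6.08.
avocado only: max(1530/412, 32/9) = 3.714 servings → $6.13.
brown rice only: max(1530/124, 32/2) = 16 servings → $4.80.
broccoli only: max(1530/432, 32/4) = 8 servings → $5.20.
almonds + avocado with both tight: 1.032 servings and 2.982 servings → $5.90.
almonds + brown rice with both targets exact would need a negative amount; discard.
almonds + broccoli: the both-tight solution has a negative serving — not a feasible corner.
avocado + brown rice with both tight: 3.11 servings and 2.007 servings → $5.73.
avocado + broccoli with both tight: 3.439 servings and 0.2616 servings → $5.84.
brown rice + broccoli with both targets exact would need a negative amount; discard.
The minimum over all feasible corners is $4.80.

$4.80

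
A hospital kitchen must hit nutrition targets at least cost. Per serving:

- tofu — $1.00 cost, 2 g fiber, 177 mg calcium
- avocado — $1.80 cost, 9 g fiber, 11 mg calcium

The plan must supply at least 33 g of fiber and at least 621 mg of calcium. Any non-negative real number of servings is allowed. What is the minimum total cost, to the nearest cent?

With two linear requirements the optimum uses one or two foods; enumerate the corners.
tofu only: max(33/2, 621/177) = 16.5 servings → $16.50.
avocado only: max(33/9, 621/11) = 56.45 servings → $101.62.
tofu + avocado with both tight: 3.327 servings and 2.927 servings → $8.60.
Cheapest feasible corner: $8.60.

$8.60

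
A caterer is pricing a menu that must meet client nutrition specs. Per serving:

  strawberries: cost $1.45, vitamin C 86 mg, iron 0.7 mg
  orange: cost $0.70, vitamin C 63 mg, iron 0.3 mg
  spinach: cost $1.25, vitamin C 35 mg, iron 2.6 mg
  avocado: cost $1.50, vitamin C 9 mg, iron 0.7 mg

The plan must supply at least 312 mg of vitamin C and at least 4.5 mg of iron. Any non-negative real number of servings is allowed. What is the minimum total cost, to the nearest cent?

strawberries only: max(312/86, 4.5/0.7) = 6.429 servings → $9.32.
orange only: max(312/63, 4.5/0.3) = 15 servings → $10.50.
spinach only: max(312/35, 4.5/2.6) = 8.914 servings → $11.14.
avocado only: max(312/9, 4.5/0.7) = 34.67 servings → $52.00.
strawberries + orange with both targets exact would need a negative amount; discard.
strawberries + spinach with both tight: 3.283 servings and 0.8468 servings → $5.82.
strawberries + avocado with both tight: 3.301 servings and 3.128 servings → $9.48.
orange + spinach with both tight: 4.264 servings and 1.239 servings → $4.53.
orange + avocado with both tight: 4.297 servings and 4.587 servings → $9.89.
spinach + avocado: the both-tight solution has a negative serving — not a feasible corner.
So the least-cost plan costs $4.53.

$4.53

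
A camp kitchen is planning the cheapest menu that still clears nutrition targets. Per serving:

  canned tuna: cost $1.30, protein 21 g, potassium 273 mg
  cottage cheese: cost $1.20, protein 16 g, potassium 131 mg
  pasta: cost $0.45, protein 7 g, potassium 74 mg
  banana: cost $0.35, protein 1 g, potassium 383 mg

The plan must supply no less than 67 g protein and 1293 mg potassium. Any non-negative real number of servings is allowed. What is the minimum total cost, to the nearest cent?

$4.48

This is a tiny linear program; its minimum lies at a vertex of the feasible set. List the vertices and price them.
canned tuna only: max(67/21, 1293/273) = 4.736 servings → $6.16.
cottage cheese only: max(67/16, 1293/131) = 9.87 servings → $11.84.
pasta only: max(67/7, 1293/74) = 17.47 servings → $7.86.
banana only: max(67/1, 1293/383) = 67 servings → $23.45.
canned tuna + cottage cheese: the both-tight solution has a negative serving — not a feasible corner.
canned tuna + pasta: the both-tight solution has a negative serving — not a feasible corner.
canned tuna + banana with both tight: 3.136 servings and 1.141 servings → $4.48.
cottage cheese + pasta: the both-tight solution has a negative serving — not a feasible corner.
cottage cheese + banana with both tight: 4.063 servings and 1.986 servings → $5.57.
pasta + banana with both tight: 9.347 servings and 1.57 servings → $4.76.
So the least-cost plan costs $4.48.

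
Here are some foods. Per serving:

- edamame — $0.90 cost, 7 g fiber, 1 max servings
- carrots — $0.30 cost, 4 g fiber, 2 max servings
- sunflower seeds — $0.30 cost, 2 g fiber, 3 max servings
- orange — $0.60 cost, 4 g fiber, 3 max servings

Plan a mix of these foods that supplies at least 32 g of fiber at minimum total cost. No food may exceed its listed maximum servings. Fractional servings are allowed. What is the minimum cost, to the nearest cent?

Cost per g of fiber: carrots $0.0750, edamame $0.1286, sunflower seeds $0.1500, orange $0.1500.
Take 2 servings of carrots: +8.0 g fiber for $0.60 (total $0.60, still need 24.0 g).
Take 1 serving of edamame: +7.0 g fiber for $0.90 (total $1.50, still need 17.0 g).
Take 3 servings of sunflower seeds: +6.0 g fiber for $0.90 (total $2.40, still need 11.0 g).
Take 2.75 servings of orange: +11.0 g fiber for $1.65 (total $4.05, still need 0.0 g).
Greedy by cheapest-per-g is optimal for a single linear constraint, so the minimum cost is $4.05.

$4.05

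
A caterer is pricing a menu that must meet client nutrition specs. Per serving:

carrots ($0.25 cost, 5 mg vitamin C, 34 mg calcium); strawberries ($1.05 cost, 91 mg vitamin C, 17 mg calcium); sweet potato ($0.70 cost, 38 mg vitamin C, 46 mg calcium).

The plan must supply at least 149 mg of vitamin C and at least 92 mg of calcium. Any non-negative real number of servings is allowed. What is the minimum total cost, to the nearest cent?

$2.09

A basic optimal solution has at most two foods positive. Try each food alone and each pair with both targets met exactly.
carrots only: max(149/5, 92/34) = 29.8 servings → $7.45.
strawberries only: max(149/91, 92/17) = 5.412 servings → $5.68.
sweet potato only: max(149/38, 92/46) = 3.921 servings → $2.74.
carrots + strawberries with both tight: 1.941 servings and 1.531 servings → $2.09.
carrots + sweet potato: the both-tight solution has a negative serving — not a feasible corner.
strawberries + sweet potato with both tight: 0.9486 servings and 1.649 servings → $2.15.
So the least-cost plan costs $2.09.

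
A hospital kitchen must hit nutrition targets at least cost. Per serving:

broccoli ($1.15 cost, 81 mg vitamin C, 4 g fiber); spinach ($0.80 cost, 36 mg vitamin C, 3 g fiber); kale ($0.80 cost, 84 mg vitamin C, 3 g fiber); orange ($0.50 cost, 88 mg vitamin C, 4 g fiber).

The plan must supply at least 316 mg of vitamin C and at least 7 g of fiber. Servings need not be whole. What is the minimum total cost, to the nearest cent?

$1.80

broccoli only: max(316/81, 7/4) = 3.901 servings → $4.49.
spinach only: max(316/36, 7/3) = 8.778 servings → $7.02.
kale only: max(316/84, 7/3) = 3.762 servings → $3.01.
orange only: max(316/88, 7/4) = 3.591 servings → $1.80.
broccoli + spinach: intersection lies outside the first quadrant.
broccoli + kale: intersection lies outside the first quadrant.
broccoli + orange: the both-tight solution has a negative serving — not a feasible corner.
spinach + kale: intersection lies outside the first quadrant.
spinach + orange: intersection lies outside the first quadrant.
kale + orange: intersection lies outside the first quadrant.
The minimum over all feasible corners is $1.80.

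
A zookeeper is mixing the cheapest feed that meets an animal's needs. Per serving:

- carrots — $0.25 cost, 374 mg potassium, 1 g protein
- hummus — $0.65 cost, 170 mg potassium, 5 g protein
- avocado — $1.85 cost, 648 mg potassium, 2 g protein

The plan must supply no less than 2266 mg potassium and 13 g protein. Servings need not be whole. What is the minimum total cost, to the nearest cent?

$2.33

carrots only: max(2266/374, 13/1) = 13 servings → $3.25.
hummus only: max(2266/170, 13/5) = 13.33 servings → $8.66.
avocado only: max(2266/648, 13/2) = 6.5 servings → $12.03.
carrots + hummus with both tight: 5.365 servings and 1.527 servings → $2.33.
carrots + avocado: intersection lies outside the first quadrant.
hummus + avocado with both tight: 1.342 servings and 3.145 servings → $6.69.
Cheapest feasible corner: $2.33.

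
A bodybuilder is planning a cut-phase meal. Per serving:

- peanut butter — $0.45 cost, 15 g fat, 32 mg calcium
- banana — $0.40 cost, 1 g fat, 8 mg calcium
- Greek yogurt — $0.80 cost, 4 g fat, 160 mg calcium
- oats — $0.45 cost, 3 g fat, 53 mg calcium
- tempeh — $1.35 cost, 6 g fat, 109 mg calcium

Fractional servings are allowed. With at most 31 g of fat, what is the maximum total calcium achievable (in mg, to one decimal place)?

Calcium per g fat: Greek yogurt 40, tempeh 18.17, oats 17.67, banana 8, peanut butter 2.133.
With no serving limits, spend the whole fat allowance on Greek yogurt: 31 g / 4 g × 160 mg = 1240.0 mg.

1240.0 mg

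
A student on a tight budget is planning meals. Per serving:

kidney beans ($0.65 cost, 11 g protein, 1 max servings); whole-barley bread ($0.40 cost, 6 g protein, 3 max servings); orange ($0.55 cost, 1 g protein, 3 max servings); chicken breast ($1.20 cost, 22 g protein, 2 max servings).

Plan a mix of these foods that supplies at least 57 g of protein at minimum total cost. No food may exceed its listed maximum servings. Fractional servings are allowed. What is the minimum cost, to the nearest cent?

Cost per g of protein: chicken breast $0.0545, kidney beans $0.0591, whole-barley bread $0.0667, orange $0.5500.
Take 2 servings of chicken breast: +44.0 g protein for $2.40 (total $2.40, still need 13.0 g).
Take 1 serving of kidney beans: +11.0 g protein for $0.65 (total $3.05, still need 2.0 g).
Take 0.3333 servings of whole-barley bread: +2.0 g protein for $0.13 (total $3.18, still need 0.0 g).
Filling from the cheapest source first is optimal under one linear minimum: $3.18.

$3.18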